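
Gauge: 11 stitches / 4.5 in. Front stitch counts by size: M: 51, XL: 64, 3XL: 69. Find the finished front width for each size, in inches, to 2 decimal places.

M 20.86 inches; XL 26.18 inches; 3XL 28.23 inches.

11/4.5 = 2.444 sts per in.
M: 51 / 2.444 = 20.864 → 20.86 in.
XL: 64 / 2.444 = 26.182 → 26.18 in.
3XL: 69 / 2.444 = 28.227 → 28.23 in.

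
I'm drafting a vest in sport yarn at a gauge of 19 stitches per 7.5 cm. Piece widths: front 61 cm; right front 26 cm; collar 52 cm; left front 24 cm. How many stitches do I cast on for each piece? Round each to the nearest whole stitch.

front 155; right front 66; collar 132; left front 61.

Rate = 19/7.5 = 2.533 sts per cm.
front: 61 × 2.533 = 154.53 → 155.
right front: 26 × 2.533 = 65.87 → 66.
collar: 52 × 2.533 = 131.73 → 132.
left front: 24 × 2.533 = 60.80 → 61.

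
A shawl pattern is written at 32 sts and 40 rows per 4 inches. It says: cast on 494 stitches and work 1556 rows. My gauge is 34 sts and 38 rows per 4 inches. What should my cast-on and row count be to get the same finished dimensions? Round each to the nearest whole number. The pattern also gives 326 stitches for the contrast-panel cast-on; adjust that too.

Stitches: 494 × 34/32 = 524.88 → 525.
Rows: 1556 × 38/40 = 1478.20 → 1478.
contrast-panel cast-on: 326 × 34/32 = 346.38 → 346.

Cast on 525 stitches; work 1478 rows; contrast-panel cast-on 346 stitches.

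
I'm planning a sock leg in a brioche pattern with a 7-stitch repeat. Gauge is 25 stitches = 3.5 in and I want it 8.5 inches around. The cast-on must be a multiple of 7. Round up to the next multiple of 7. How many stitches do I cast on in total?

25 / 3.5 = 7.143 sts per inch.
8.5 × 7.143 = 60.71 sts.
Next multiple of 7: 63.

CO 63 sts.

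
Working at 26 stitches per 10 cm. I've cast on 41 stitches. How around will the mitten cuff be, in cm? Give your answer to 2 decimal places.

15.77 cm.

26 stitches / 10 cm = 2.6 stitches per cm.
41 / 2.6 = 15.769 cm.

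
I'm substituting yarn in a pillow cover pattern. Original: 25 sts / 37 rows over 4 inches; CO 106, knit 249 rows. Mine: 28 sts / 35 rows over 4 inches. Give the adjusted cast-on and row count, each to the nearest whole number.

Cast on 119 stitches; work 236 rows.

Stitches: 106 × 28/25 = 118.72 → 119.
Rows: 249 × 35/37 = 235.54 → 236.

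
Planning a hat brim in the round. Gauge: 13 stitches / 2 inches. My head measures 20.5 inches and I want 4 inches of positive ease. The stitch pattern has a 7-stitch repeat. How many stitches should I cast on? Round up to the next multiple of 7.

Cast on 161 stitches.

Finished = 20.5 + 4 = 24.5 inches.
13 / 2 = 6.5 sts/in.
24.5 × 6.5 = 159.25 sts.
Next multiple of 7: 161.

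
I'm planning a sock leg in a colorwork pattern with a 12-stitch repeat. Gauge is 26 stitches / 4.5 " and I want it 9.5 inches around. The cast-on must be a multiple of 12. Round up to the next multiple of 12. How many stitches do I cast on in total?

60 stitches.

26 / 4.5 = 5.778 sts per inch.
9.5 × 5.778 = 54.89 sts.
Next multiple of 12: 60.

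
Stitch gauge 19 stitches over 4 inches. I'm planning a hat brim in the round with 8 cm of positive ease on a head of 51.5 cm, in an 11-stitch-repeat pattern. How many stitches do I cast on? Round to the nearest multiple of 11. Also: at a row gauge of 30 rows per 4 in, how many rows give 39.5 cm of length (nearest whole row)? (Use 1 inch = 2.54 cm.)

Finished = 51.5 + 8 = 59.5 cm.
59.5 cm × 1/2.54 = 23.43 inches.
19/4 = 4.75 sts per in; 23.43 × 4.75 = 111.27 sts.
Nearest multiple of 11 → 110.
39.5 cm = 15.55 inches; × 7.5 = 116.63 → 117 rows.

Cast on 110 stitches; work 117 rows.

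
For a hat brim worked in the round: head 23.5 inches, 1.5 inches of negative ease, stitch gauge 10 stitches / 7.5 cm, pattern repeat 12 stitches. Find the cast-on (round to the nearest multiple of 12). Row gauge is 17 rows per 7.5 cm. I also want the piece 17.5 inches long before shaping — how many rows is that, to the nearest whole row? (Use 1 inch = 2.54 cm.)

Cast on 72 stitches; work 101 rows.

Finished = 23.5 − 1.5 = 22 inches.
22 inches × 2.54 = 55.88 cm.
10/7.5 = 1.333 sts per cm; 55.88 × 1.333 = 74.51 sts.
Nearest multiple of 12 → 72.
17.5 inches = 44.45 cm; × 2.267 = 100.75 → 101 rows.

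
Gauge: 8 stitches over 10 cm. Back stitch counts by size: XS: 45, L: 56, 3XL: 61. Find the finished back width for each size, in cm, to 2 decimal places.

XS 56.25 cm; L 70.00 cm; 3XL 76.25 cm.

8/10 = 0.8 sts per cm.
XS: 45 / 0.8 = 56.250 → 56.25 cm.
L: 56 / 0.8 = 70.000 → 70.00 cm.
3XL: 61 / 0.8 = 76.250 → 76.25 cm.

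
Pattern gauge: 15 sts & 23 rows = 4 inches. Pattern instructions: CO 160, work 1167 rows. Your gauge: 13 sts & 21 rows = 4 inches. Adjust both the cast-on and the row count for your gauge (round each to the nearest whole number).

Stitches: 160 × 13/15 = 138.67 → 139.
Rows: 1167 × 21/23 = 1065.52 → 1066.

Cast on 139 stitches; work 1066 rows.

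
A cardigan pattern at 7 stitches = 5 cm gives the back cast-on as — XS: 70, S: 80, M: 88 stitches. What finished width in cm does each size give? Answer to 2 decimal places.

7/5 = 1.4 sts per cm.
XS: 70 / 1.4 = 50.000 → 50.00 cm.
S: 80 / 1.4 = 57.143 → 57.14 cm.
M: 88 / 1.4 = 62.857 → 62.86 cm.

XS 50.00 cm; S 57.14 cm; M 62.86 cm.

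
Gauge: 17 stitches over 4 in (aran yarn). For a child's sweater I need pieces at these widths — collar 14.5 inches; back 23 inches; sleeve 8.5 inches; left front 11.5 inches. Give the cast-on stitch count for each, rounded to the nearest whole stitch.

Rate = 17/4 = 4.25 sts per in.
collar: 14.5 × 4.25 = 61.62 → 62.
back: 23 × 4.25 = 97.75 → 98.
sleeve: 8.5 × 4.25 = 36.12 → 36.
left front: 11.5 × 4.25 = 48.88 → 49.

collar 62; back 98; sleeve 36; left front 49.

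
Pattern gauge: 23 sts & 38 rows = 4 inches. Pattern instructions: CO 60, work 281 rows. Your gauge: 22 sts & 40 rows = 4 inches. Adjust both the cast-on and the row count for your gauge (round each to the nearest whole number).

Stitches: 60 × 22/23 = 57.39 → 57.
Rows: 281 × 40/38 = 295.79 → 296.

Cast on 57 stitches; work 296 rows.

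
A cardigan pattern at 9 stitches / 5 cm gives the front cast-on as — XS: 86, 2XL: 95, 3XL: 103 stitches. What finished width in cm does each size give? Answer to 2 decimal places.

9/5 = 1.8 sts per cm.
XS: 86 / 1.8 = 47.778 → 47.78 cm.
2XL: 95 / 1.8 = 52.778 → 52.78 cm.
3XL: 103 / 1.8 = 57.222 → 57.22 cm.

XS 47.78 cm; 2XL 52.78 cm; 3XL 57.22 cm.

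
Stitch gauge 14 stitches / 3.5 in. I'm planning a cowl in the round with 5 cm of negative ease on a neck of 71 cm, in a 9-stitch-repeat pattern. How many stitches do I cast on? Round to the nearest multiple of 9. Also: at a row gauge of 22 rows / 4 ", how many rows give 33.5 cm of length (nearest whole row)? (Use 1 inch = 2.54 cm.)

Finished = 71 − 5 = 66 cm.
66 cm × 1/2.54 = 25.98 inches.
14/3.5 = 4 sts per in; 25.98 × 4 = 103.94 sts.
Nearest multiple of 9 → 108.
33.5 cm = 13.19 inches; × 5.5 = 72.54 → 73 rows.

Cast on 108 stitches; work 73 rows.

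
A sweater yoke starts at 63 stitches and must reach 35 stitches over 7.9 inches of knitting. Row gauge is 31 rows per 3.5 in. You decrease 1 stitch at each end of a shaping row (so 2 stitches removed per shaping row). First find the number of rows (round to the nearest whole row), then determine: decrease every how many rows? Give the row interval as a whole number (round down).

Decrease every 5th row.

Rows = 7.9 × 8.857 = 70.0 → 70 rows.
Stitches to remove: 28 → 14 shaping rows (at 2 st each).
70 / 14 = 5.00 → every 5 rows.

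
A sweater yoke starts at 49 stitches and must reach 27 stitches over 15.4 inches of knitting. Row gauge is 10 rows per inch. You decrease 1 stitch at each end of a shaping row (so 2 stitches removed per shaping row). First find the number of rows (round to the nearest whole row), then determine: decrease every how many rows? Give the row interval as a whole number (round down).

Rows = 15.4 × 10 = 154.0 → 154 rows.
Stitches to remove: 22 → 11 shaping rows (at 2 st each).
154 / 11 = 14.00 → every 14 rows.

Decrease every 14th row.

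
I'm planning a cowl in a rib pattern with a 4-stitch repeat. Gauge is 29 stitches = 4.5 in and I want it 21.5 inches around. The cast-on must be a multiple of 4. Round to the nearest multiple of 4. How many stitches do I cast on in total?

140 stitches.

29 / 4.5 = 6.444 sts per inch.
21.5 × 6.444 = 138.56 sts.
Nearest multiple of 4: 140.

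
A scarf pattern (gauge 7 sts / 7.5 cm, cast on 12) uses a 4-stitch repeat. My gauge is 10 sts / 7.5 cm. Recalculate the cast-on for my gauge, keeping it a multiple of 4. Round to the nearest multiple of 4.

16 stitches.

12 × 10 / 7 = 17.14.
Nearest multiple of 4: 16.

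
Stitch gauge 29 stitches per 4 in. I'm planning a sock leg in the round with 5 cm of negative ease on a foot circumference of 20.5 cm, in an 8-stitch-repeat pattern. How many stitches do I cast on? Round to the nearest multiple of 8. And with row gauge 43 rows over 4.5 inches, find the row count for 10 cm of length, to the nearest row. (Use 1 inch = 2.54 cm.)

Cast on 48 stitches; work 38 rows.

Finished = 20.5 − 5 = 15.5 cm.
15.5 cm × 1/2.54 = 6.10 inches.
29/4 = 7.25 sts per in; 6.10 × 7.25 = 44.24 sts.
Nearest multiple of 8 → 48.
10 cm = 3.94 inches; × 9.556 = 37.62 → 38 rows.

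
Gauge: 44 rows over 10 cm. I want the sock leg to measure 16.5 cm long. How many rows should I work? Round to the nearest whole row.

44 rows / 10 cm = 4.4 rows per cm.
16.5 × 4.4 = 72.60 rows.
Round to nearest → 73.

Work 73 rows.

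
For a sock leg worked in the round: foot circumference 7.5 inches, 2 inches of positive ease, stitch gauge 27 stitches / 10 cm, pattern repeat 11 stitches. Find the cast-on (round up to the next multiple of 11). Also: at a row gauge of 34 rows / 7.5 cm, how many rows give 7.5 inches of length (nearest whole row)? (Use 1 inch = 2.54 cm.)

Finished = 7.5 + 2 = 9.5 inches.
9.5 inches × 2.54 = 24.13 cm.
27/10 = 2.7 sts per cm; 24.13 × 2.7 = 65.15 sts.
Next multiple of 11 → 66.
7.5 inches = 19.05 cm; × 4.533 = 86.36 → 86 rows.

Cast on 66 stitches; work 86 rows.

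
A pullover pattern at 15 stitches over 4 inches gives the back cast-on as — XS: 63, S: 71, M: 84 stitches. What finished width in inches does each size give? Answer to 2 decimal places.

15/4 = 3.75 sts per in.
XS: 63 / 3.75 = 16.800 → 16.80 in.
S: 71 / 3.75 = 18.933 → 18.93 in.
M: 84 / 3.75 = 22.400 → 22.40 in.

XS 16.80 inches; S 18.93 inches; M 22.40 inches.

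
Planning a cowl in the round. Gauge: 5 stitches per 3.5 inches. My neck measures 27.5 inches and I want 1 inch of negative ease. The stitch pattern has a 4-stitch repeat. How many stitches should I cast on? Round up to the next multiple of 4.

Finished = 27.5 − 1 = 26.5 inches.
5 / 3.5 = 1.429 sts/in.
26.5 × 1.429 = 37.86 sts.
Next multiple of 4: 40.

40 stitches.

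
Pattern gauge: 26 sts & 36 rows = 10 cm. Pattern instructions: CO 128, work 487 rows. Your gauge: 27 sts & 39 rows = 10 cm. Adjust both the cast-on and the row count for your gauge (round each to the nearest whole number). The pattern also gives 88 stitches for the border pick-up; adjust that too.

Cast on 133 stitches; work 528 rows; border pick-up 91 stitches.

Stitches: 128 × 27/26 = 132.92 → 133.
Rows: 487 × 39/36 = 527.58 → 528.
border pick-up: 88 × 27/26 = 91.38 → 91.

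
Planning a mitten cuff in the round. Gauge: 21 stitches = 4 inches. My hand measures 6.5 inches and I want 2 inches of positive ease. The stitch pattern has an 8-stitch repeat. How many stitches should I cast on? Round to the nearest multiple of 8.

CO 48 sts.

Finished = 6.5 + 2 = 8.5 inches.
21 / 4 = 5.25 sts/in.
8.5 × 5.25 = 44.62 sts.
Nearest multiple of 8: 48.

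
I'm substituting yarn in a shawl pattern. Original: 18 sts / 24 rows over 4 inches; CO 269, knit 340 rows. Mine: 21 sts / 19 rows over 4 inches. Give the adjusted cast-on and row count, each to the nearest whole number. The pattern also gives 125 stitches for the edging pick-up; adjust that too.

Cast on 314 stitches; work 269 rows; edging pick-up 146 stitches.

Stitches: 269 × 21/18 = 313.83 → 314.
Rows: 340 × 19/24 = 269.17 → 269.
edging pick-up: 125 × 21/18 = 145.83 → 146.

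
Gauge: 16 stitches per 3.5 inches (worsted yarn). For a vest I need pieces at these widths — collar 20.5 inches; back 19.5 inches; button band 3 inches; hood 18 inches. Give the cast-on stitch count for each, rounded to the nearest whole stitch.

collar 94; back 89; button band 14; hood 82.

Rate = 16/3.5 = 4.571 sts per in.
collar: 20.5 × 4.571 = 93.71 → 94.
back: 19.5 × 4.571 = 89.14 → 89.
button band: 3 × 4.571 = 13.71 → 14.
hood: 18 × 4.571 = 82.29 → 82.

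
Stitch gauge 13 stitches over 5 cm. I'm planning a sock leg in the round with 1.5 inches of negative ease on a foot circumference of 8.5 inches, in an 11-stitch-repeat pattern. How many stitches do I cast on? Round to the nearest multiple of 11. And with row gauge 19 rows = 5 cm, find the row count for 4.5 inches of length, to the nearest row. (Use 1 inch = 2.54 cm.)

Cast on 44 stitches; work 43 rows.

Finished = 8.5 − 1.5 = 7 inches.
7 inches × 2.54 = 17.78 cm.
13/5 = 2.6 sts per cm; 17.78 × 2.6 = 46.23 sts.
Nearest multiple of 11 → 44.
4.5 inches = 11.43 cm; × 3.8 = 43.43 → 43 rows.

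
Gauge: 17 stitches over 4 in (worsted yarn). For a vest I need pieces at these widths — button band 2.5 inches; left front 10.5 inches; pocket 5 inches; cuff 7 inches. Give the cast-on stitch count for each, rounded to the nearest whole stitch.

Rate = 17/4 = 4.25 sts per in.
button band: 2.5 × 4.25 = 10.62 → 11.
left front: 10.5 × 4.25 = 44.62 → 45.
pocket: 5 × 4.25 = 21.25 → 21.
cuff: 7 × 4.25 = 29.75 → 30.

button band 11; left front 45; pocket 21; cuff 30.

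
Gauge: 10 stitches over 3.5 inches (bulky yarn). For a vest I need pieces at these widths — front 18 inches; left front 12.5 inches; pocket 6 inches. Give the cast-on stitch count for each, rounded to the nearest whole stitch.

Rate = 10/3.5 = 2.857 sts per in.
front: 18 × 2.857 = 51.43 → 51.
left front: 12.5 × 2.857 = 35.71 → 36.
pocket: 6 × 2.857 = 17.14 → 17.

front 51; left front 36; pocket 17.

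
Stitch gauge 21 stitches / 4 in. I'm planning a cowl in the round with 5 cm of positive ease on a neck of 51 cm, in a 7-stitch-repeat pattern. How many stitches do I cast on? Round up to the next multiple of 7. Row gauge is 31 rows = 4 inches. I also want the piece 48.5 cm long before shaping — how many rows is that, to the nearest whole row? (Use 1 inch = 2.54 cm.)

Cast on 119 stitches; work 148 rows.

Finished = 51 + 5 = 56 cm.
56 cm × 1/2.54 = 22.05 inches.
21/4 = 5.25 sts per in; 22.05 × 5.25 = 115.75 sts.
Next multiple of 7 → 119.
48.5 cm = 19.09 inches; × 7.75 = 147.98 → 148 rows.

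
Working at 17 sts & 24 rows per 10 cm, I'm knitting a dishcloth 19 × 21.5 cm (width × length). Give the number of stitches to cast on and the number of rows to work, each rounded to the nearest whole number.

Stitch gauge = 17/10 = 1.7 sts/cm; 19 × 1.7 = 32.30 → 32 sts.
Row gauge = 24/10 = 2.4 rows/cm; 21.5 × 2.4 = 51.60 → 52 rows.

Cast on 32 stitches and work 52 rows.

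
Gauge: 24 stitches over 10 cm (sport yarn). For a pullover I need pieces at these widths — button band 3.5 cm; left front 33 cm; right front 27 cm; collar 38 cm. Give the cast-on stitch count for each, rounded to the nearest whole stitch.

button band 8; left front 79; right front 65; collar 91.

Rate = 24/10 = 2.4 sts per cm.
button band: 3.5 × 2.4 = 8.40 → 8.
left front: 33 × 2.4 = 79.20 → 79.
right front: 27 × 2.4 = 64.80 → 65.
collar: 38 × 2.4 = 91.20 → 91.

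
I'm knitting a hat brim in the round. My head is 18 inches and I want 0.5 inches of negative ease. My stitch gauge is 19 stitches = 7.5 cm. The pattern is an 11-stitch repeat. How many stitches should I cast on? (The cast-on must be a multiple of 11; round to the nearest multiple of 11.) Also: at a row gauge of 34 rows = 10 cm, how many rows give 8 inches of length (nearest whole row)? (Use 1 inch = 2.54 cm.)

Cast on 110 stitches; work 69 rows.

Finished = 18 − 0.5 = 17.5 inches.
17.5 inches × 2.54 = 44.45 cm.
19/7.5 = 2.533 sts per cm; 44.45 × 2.533 = 112.61 sts.
Nearest multiple of 11 → 110.
8 inches = 20.32 cm; × 3.4 = 69.09 → 69 rows.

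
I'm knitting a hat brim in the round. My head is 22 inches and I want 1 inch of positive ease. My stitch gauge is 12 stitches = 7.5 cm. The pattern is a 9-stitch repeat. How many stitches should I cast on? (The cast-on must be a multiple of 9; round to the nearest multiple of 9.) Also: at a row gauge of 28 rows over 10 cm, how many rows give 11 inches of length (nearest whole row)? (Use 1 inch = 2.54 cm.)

Finished = 22 + 1 = 23 inches.
23 inches × 2.54 = 58.42 cm.
12/7.5 = 1.6 sts per cm; 58.42 × 1.6 = 93.47 sts.
Nearest multiple of 9 → 90.
11 inches = 27.94 cm; × 2.8 = 78.23 → 78 rows.

Cast on 90 stitches; work 78 rows.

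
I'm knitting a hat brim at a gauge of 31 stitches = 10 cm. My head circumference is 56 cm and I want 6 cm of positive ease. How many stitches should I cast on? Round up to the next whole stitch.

Finished = 56 + 6 = 62 cm.
31 / 10 = 3.1 sts per cm.
62.00 × 3.1 = 192.20 sts.
→ 193 sts.

193 stitches.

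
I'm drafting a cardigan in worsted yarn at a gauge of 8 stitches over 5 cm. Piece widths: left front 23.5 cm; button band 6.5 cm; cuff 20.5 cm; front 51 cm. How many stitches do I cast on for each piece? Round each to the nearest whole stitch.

Rate = 8/5 = 1.6 sts per cm.
left front: 23.5 × 1.6 = 37.60 → 38.
button band: 6.5 × 1.6 = 10.40 → 10.
cuff: 20.5 × 1.6 = 32.80 → 33.
front: 51 × 1.6 = 81.60 → 82.

left front 38; button band 10; cuff 33; front 82.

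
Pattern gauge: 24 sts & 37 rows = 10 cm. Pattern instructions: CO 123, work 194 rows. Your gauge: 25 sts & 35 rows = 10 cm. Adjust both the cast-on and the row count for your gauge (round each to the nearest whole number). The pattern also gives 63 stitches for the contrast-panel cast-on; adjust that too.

Cast on 128 stitches; work 184 rows; contrast-panel cast-on 66 stitches.

Stitches: 123 × 25/24 = 128.12 → 128.
Rows: 194 × 35/37 = 183.51 → 184.
contrast-panel cast-on: 63 × 25/24 = 65.62 → 66.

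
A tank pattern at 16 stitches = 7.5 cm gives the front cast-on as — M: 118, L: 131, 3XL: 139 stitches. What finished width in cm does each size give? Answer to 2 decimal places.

16/7.5 = 2.133 sts per cm.
M: 118 / 2.133 = 55.312 → 55.31 cm.
L: 131 / 2.133 = 61.406 → 61.41 cm.
3XL: 139 / 2.133 = 65.156 → 65.16 cm.

M 55.31 cm; L 61.41 cm; 3XL 65.16 cm.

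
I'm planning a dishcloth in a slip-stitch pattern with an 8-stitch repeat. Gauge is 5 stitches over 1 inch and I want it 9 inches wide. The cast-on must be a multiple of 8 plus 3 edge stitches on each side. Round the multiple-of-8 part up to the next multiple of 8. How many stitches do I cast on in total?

5 / 1 = 5 sts per inch.
9 × 5 = 45.00 sts.
Less 6 edge sts → 39.00 for the repeat.
Next multiple of 8: 40.
Add back 6 edge sts → 46.

CO 46 sts.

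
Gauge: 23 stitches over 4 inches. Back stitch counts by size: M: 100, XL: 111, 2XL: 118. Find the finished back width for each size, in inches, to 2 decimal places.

23/4 = 5.75 sts per in.
M: 100 / 5.75 = 17.391 → 17.39 in.
XL: 111 / 5.75 = 19.304 → 19.30 in.
2XL: 118 / 5.75 = 20.522 → 20.52 in.

M 17.39 inches; XL 19.30 inches; 2XL 20.52 inches.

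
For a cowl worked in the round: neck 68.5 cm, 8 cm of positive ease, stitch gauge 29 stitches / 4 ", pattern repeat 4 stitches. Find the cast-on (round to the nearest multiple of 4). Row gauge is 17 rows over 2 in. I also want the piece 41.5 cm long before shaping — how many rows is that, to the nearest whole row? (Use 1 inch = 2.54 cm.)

Cast on 220 stitches; work 139 rows.

Finished = 68.5 + 8 = 76.5 cm.
76.5 cm × 1/2.54 = 30.12 inches.
29/4 = 7.25 sts per in; 30.12 × 7.25 = 218.36 sts.
Nearest multiple of 4 → 220.
41.5 cm = 16.34 inches; × 8.5 = 138.88 → 139 rows.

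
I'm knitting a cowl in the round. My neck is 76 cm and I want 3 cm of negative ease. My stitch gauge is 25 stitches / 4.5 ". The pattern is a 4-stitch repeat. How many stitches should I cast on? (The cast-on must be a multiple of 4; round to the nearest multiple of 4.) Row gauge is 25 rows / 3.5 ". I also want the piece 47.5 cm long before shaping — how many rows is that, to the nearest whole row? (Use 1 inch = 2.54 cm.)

Cast on 160 stitches; work 134 rows.

Finished = 76 − 3 = 73 cm.
73 cm × 1/2.54 = 28.74 inches.
25/4.5 = 5.556 sts per in; 28.74 × 5.556 = 159.67 sts.
Nearest multiple of 4 → 160.
47.5 cm = 18.70 inches; × 7.143 = 133.58 → 134 rows.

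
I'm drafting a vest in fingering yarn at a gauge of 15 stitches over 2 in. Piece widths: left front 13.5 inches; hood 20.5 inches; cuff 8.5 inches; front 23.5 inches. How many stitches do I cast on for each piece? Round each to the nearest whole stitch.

Rate = 15/2 = 7.5 sts per in.
left front: 13.5 × 7.5 = 101.25 → 101.
hood: 20.5 × 7.5 = 153.75 → 154.
cuff: 8.5 × 7.5 = 63.75 → 64.
front: 23.5 × 7.5 = 176.25 → 176.

left front 101; hood 154; cuff 64; front 176.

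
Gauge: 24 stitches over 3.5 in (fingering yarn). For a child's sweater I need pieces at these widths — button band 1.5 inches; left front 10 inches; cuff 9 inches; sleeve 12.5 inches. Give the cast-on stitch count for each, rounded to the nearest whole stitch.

button band 10; left front 69; cuff 62; sleeve 86.

Rate = 24/3.5 = 6.857 sts per in.
button band: 1.5 × 6.857 = 10.29 → 10.
left front: 10 × 6.857 = 68.57 → 69.
cuff: 9 × 6.857 = 61.71 → 62.
sleeve: 12.5 × 6.857 = 85.71 → 86.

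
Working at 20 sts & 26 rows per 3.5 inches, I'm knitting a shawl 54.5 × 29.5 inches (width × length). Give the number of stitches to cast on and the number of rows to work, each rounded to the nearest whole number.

Stitch gauge = 20/3.5 = 5.714 sts/in; 54.5 × 5.714 = 311.43 → 311 sts.
Row gauge = 26/3.5 = 7.429 rows/in; 29.5 × 7.429 = 219.14 → 219 rows.

Cast on 311 stitches and work 219 rows.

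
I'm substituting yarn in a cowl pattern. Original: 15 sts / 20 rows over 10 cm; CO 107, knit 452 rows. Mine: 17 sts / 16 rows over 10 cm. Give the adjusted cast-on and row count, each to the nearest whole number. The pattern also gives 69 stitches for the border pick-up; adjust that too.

Cast on 121 stitches; work 362 rows; border pick-up 78 stitches.

Stitches: 107 × 17/15 = 121.27 → 121.
Rows: 452 × 16/20 = 361.60 → 362.
border pick-up: 69 × 17/15 = 78.20 → 78.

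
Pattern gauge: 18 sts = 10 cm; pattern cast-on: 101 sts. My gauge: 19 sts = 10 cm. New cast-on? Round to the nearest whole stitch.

CO 107 sts.

Scale factor = 19 / 18 = 1.056.
101 × 19 / 18 = 106.61 sts.
→ 107 sts.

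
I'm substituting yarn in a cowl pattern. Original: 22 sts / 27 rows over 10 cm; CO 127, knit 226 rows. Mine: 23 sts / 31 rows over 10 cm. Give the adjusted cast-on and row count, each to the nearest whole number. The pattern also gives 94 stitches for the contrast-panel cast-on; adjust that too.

Stitches: 127 × 23/22 = 132.77 → 133.
Rows: 226 × 31/27 = 259.48 → 259.
contrast-panel cast-on: 94 × 23/22 = 98.27 → 98.

Cast on 133 stitches; work 259 rows; contrast-panel cast-on 98 stitches.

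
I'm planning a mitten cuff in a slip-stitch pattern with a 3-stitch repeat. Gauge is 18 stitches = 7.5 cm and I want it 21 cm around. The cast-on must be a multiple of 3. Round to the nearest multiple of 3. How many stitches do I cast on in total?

CO 51 sts.

18 / 7.5 = 2.4 sts per cm.
21 × 2.4 = 50.40 sts.
Nearest multiple of 3: 51.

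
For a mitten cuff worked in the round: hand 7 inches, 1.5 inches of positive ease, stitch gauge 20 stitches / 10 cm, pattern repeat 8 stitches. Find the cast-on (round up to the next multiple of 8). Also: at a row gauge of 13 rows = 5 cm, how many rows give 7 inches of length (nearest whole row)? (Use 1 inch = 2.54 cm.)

Finished = 7 + 1.5 = 8.5 inches.
8.5 inches × 2.54 = 21.59 cm.
20/10 = 2 sts per cm; 21.59 × 2 = 43.18 sts.
Next multiple of 8 → 48.
7 inches = 17.78 cm; × 2.6 = 46.23 → 46 rows.

Cast on 48 stitches; work 46 rows.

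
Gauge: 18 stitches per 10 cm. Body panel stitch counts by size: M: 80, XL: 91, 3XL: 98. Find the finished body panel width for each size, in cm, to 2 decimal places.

18/10 = 1.8 sts per cm.
M: 80 / 1.8 = 44.444 → 44.44 cm.
XL: 91 / 1.8 = 50.556 → 50.56 cm.
3XL: 98 / 1.8 = 54.444 → 54.44 cm.

M 44.44 cm; XL 50.56 cm; 3XL 54.44 cm.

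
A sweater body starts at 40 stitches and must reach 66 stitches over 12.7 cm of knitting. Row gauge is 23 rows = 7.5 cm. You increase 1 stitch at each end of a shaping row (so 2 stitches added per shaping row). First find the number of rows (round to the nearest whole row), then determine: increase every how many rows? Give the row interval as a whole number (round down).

Rows = 12.7 × 3.067 = 38.9 → 39 rows.
Stitches to add: 26 → 13 shaping rows (at 2 st each).
39 / 13 = 3.00 → every 3 rows.

Increase every 3rd row.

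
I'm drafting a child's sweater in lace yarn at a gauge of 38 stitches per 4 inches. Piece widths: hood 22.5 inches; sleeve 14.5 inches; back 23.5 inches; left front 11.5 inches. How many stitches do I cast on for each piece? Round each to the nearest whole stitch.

hood 214; sleeve 138; back 223; left front 109.

Rate = 38/4 = 9.5 sts per in.
hood: 22.5 × 9.5 = 213.75 → 214.
sleeve: 14.5 × 9.5 = 137.75 → 138.
back: 23.5 × 9.5 = 223.25 → 223.
left front: 11.5 × 9.5 = 109.25 → 109.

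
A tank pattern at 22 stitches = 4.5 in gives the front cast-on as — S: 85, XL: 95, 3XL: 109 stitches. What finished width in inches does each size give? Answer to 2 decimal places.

22/4.5 = 4.889 sts per in.
S: 85 / 4.889 = 17.386 → 17.39 in.
XL: 95 / 4.889 = 19.432 → 19.43 in.
3XL: 109 / 4.889 = 22.295 → 22.30 in.

S 17.39 inches; XL 19.43 inches; 3XL 22.30 inches.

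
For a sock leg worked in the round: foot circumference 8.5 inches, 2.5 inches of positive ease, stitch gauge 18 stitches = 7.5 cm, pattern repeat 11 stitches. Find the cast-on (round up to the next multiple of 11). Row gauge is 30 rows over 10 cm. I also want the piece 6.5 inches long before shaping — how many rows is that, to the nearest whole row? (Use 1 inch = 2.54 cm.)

Cast on 77 stitches; work 50 rows.

Finished = 8.5 + 2.5 = 11 inches.
11 inches × 2.54 = 27.94 cm.
18/7.5 = 2.4 sts per cm; 27.94 × 2.4 = 67.06 sts.
Next multiple of 11 → 77.
6.5 inches = 16.51 cm; × 3 = 49.53 → 50 rows.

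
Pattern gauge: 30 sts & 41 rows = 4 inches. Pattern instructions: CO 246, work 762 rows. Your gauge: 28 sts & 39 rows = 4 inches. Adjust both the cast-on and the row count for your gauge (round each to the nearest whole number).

Stitches: 246 × 28/30 = 229.60 → 230.
Rows: 762 × 39/41 = 724.83 → 725.

Cast on 230 stitches; work 725 rows.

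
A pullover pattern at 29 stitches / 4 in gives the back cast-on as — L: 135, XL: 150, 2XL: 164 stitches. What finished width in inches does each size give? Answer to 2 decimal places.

29/4 = 7.25 sts per in.
L: 135 / 7.25 = 18.621 → 18.62 in.
XL: 150 / 7.25 = 20.690 → 20.69 in.
2XL: 164 / 7.25 = 22.621 → 22.62 in.

L 18.62 inches; XL 20.69 inches; 2XL 22.62 inches.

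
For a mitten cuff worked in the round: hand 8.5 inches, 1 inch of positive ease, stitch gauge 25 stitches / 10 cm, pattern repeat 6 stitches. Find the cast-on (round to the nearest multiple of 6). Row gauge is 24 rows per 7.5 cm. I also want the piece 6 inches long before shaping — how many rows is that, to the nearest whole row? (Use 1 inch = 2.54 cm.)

Cast on 60 stitches; work 49 rows.

Finished = 8.5 + 1 = 9.5 inches.
9.5 inches × 2.54 = 24.13 cm.
25/10 = 2.5 sts per cm; 24.13 × 2.5 = 60.33 sts.
Nearest multiple of 6 → 60.
6 inches = 15.24 cm; × 3.2 = 48.77 → 49 rows.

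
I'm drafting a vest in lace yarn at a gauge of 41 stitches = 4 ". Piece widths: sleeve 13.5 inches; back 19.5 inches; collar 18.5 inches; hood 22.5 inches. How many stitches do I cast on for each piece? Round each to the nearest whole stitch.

sleeve 138; back 200; collar 190; hood 231.

Rate = 41/4 = 10.25 sts per in.
sleeve: 13.5 × 10.25 = 138.38 → 138.
back: 19.5 × 10.25 = 199.88 → 200.
collar: 18.5 × 10.25 = 189.62 → 190.
hood: 22.5 × 10.25 = 230.62 → 231.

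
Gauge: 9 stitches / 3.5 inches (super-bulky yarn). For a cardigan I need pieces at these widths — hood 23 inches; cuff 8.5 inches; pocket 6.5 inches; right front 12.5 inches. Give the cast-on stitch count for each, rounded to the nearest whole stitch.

Rate = 9/3.5 = 2.571 sts per in.
hood: 23 × 2.571 = 59.14 → 59.
cuff: 8.5 × 2.571 = 21.86 → 22.
pocket: 6.5 × 2.571 = 16.71 → 17.
right front: 12.5 × 2.571 = 32.14 → 32.

hood 59; cuff 22; pocket 17; right front 32.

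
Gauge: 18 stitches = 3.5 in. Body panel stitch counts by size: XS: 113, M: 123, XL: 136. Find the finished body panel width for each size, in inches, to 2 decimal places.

18/3.5 = 5.143 sts per in.
XS: 113 / 5.143 = 21.972 → 21.97 in.
M: 123 / 5.143 = 23.917 → 23.92 in.
XL: 136 / 5.143 = 26.444 → 26.44 in.

XS 21.97 inches; M 23.92 inches; XL 26.44 inches.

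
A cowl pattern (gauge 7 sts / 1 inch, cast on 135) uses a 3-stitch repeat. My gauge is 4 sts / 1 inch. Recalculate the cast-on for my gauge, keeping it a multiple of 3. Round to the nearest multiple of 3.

135 × 4 / 7 = 77.14.
Nearest multiple of 3: 78.

CO 78 sts.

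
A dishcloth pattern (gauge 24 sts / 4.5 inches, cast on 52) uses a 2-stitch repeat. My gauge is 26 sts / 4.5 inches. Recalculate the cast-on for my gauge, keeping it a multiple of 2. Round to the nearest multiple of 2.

52 × 26 / 24 = 56.33.
Nearest multiple of 2: 56.

CO 56 sts.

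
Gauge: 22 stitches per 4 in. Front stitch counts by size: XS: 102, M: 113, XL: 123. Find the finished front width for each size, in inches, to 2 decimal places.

22/4 = 5.5 sts per in.
XS: 102 / 5.5 = 18.545 → 18.55 in.
M: 113 / 5.5 = 20.545 → 20.55 in.
XL: 123 / 5.5 = 22.364 → 22.36 in.

XS 18.55 inches; M 20.55 inches; XL 22.36 inches.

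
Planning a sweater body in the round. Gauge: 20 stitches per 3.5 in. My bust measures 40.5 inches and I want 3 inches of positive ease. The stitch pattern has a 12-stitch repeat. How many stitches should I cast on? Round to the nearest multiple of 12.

Cast on 252 stitches.

Finished = 40.5 + 3 = 43.5 inches.
20 / 3.5 = 5.714 sts/in.
43.5 × 5.714 = 248.57 sts.
Nearest multiple of 12: 252.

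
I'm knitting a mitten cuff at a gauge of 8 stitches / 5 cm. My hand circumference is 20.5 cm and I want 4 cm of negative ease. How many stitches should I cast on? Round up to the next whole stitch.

Finished = 20.5 − 4 = 16.5 cm.
8 / 5 = 1.6 sts per cm.
16.50 × 1.6 = 26.40 sts.
→ 27 sts.

27 stitches.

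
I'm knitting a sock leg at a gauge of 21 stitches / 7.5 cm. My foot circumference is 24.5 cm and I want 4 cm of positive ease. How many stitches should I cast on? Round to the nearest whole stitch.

Cast on 80 stitches.

Finished = 24.5 + 4 = 28.5 cm.
21 / 7.5 = 2.8 sts per cm.
28.50 × 2.8 = 79.80 sts.
→ 80 sts.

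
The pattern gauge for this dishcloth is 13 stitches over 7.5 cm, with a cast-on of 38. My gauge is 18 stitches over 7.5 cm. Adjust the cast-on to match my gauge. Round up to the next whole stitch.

53 stitches.

Scale factor = 18 / 13 = 1.385.
38 × 18 / 13 = 52.62 sts.
→ 53 sts.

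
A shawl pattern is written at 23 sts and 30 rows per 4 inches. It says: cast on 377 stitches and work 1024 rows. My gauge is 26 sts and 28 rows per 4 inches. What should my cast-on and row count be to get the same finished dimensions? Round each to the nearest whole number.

Stitches: 377 × 26/23 = 426.17 → 426.
Rows: 1024 × 28/30 = 955.73 → 956.

Cast on 426 stitches; work 956 rows.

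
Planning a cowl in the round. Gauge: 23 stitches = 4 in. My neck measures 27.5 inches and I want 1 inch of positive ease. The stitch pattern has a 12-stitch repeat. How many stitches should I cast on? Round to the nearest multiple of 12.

Cast on 168 stitches.

Finished = 27.5 + 1 = 28.5 inches.
23 / 4 = 5.75 sts/in.
28.5 × 5.75 = 163.88 sts.
Nearest multiple of 12: 168.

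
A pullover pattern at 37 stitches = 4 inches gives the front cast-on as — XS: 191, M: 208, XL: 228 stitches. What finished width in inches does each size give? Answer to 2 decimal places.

37/4 = 9.25 sts per in.
XS: 191 / 9.25 = 20.649 → 20.65 in.
M: 208 / 9.25 = 22.486 → 22.49 in.
XL: 228 / 9.25 = 24.649 → 24.65 in.

XS 20.65 inches; M 22.49 inches; XL 24.65 inches.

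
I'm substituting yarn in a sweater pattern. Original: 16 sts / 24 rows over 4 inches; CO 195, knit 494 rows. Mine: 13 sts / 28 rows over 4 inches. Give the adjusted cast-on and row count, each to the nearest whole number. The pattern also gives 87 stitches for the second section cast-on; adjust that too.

Cast on 158 stitches; work 576 rows; second section cast-on 71 stitches.

Stitches: 195 × 13/16 = 158.44 → 158.
Rows: 494 × 28/24 = 576.33 → 576.
second section cast-on: 87 × 13/16 = 70.69 → 71.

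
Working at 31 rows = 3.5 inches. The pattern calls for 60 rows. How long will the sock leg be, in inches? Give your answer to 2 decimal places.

6.77 inches.

31 rows / 3.5 inch = 8.857 rows per inch.
60 / 8.857 = 6.774 inches.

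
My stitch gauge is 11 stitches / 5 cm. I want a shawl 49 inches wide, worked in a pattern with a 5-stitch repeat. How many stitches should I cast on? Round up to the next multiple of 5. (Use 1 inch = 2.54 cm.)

Cast on 275 stitches.

49 in = 49 × 2.54 = 124.46 cm.
11 / 5 = 2.2 sts/cm.
124.46 × 2.2 = 273.81 sts.
→ 275.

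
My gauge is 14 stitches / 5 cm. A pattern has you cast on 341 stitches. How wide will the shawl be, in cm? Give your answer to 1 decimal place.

14 stitches / 5 cm = 2.8 stitches per cm.
341 / 2.8 = 121.79 cm.

121.8 cm.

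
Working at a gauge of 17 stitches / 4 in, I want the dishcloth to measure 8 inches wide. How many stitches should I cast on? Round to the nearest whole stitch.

17 stitches / 4 in = 4.25 stitches per inch.
8 × 4.25 = 34.00 stitches.

CO 34 sts.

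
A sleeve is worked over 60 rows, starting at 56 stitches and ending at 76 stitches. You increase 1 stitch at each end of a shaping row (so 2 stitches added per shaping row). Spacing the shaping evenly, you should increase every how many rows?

Increase every 6th row.

Stitches to add: |76 − 56| = 20.
Shaping rows needed: 20 / 2 = 10.
60 rows / 10 = every 6 rows.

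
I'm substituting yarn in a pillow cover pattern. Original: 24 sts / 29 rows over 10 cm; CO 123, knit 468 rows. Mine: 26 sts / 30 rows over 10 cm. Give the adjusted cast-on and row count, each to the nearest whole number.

Stitches: 123 × 26/24 = 133.25 → 133.
Rows: 468 × 30/29 = 484.14 → 484.

Cast on 133 stitches; work 484 rows.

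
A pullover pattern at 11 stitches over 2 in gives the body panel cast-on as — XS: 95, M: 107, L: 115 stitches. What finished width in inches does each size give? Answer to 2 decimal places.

11/2 = 5.5 sts per in.
XS: 95 / 5.5 = 17.273 → 17.27 in.
M: 107 / 5.5 = 19.455 → 19.45 in.
L: 115 / 5.5 = 20.909 → 20.91 in.

XS 17.27 inches; M 19.45 inches; L 20.91 inches.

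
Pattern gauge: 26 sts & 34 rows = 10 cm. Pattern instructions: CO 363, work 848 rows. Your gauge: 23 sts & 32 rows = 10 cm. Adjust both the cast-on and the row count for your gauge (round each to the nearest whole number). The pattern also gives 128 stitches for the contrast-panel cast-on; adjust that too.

Cast on 321 stitches; work 798 rows; contrast-panel cast-on 113 stitches.

Stitches: 363 × 23/26 = 321.12 → 321.
Rows: 848 × 32/34 = 798.12 → 798.
contrast-panel cast-on: 128 × 23/26 = 113.23 → 113.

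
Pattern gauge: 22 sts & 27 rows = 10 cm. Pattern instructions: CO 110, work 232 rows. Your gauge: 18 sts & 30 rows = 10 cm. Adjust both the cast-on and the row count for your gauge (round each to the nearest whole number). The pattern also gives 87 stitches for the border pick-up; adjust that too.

Stitches: 110 × 18/22 = 90.00 → 90.
Rows: 232 × 30/27 = 257.78 → 258.
border pick-up: 87 × 18/22 = 71.18 → 71.

Cast on 90 stitches; work 258 rows; border pick-up 71 stitches.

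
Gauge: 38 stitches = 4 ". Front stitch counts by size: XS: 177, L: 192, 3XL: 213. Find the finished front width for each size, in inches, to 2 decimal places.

38/4 = 9.5 sts per in.
XS: 177 / 9.5 = 18.632 → 18.63 in.
L: 192 / 9.5 = 20.211 → 20.21 in.
3XL: 213 / 9.5 = 22.421 → 22.42 in.

XS 18.63 inches; L 20.21 inches; 3XL 22.42 inches.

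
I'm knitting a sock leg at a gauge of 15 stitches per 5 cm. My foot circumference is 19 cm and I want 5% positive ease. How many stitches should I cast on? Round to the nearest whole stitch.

Cast on 60 stitches.

Finished = 19 × 1.05 = 19.95 cm.
15 / 5 = 3 sts per cm.
19.95 × 3 = 59.85 sts.
→ 60 sts.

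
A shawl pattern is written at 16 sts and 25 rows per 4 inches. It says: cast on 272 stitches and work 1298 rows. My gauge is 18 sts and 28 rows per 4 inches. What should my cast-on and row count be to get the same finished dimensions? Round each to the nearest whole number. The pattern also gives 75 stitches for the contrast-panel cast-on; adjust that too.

Cast on 306 stitches; work 1454 rows; contrast-panel cast-on 84 stitches.

Stitches: 272 × 18/16 = 306.00 → 306.
Rows: 1298 × 28/25 = 1453.76 → 1454.
contrast-panel cast-on: 75 × 18/16 = 84.38 → 84.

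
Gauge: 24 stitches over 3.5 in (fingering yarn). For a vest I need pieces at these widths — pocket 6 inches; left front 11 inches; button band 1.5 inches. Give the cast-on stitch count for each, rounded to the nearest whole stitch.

pocket 41; left front 75; button band 10.

Rate = 24/3.5 = 6.857 sts per in.
pocket: 6 × 6.857 = 41.14 → 41.
left front: 11 × 6.857 = 75.43 → 75.
button band: 1.5 × 6.857 = 10.29 → 10.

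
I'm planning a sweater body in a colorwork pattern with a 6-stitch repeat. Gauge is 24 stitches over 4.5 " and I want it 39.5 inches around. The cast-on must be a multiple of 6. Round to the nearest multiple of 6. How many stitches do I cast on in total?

24 / 4.5 = 5.333 sts per inch.
39.5 × 5.333 = 210.67 sts.
Nearest multiple of 6: 210.

210 stitches.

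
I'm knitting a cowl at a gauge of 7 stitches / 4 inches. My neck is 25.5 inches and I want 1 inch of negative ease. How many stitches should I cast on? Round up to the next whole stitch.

Finished = 25.5 − 1 = 24.5 in.
7 / 4 = 1.75 sts per inch.
24.50 × 1.75 = 42.88 sts.
→ 43 sts.

CO 43 sts.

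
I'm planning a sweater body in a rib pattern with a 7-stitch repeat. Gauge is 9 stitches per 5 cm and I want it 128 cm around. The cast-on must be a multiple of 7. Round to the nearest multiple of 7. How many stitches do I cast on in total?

9 / 5 = 1.8 sts per cm.
128 × 1.8 = 230.40 sts.
Nearest multiple of 7: 231.

Cast on 231 stitches.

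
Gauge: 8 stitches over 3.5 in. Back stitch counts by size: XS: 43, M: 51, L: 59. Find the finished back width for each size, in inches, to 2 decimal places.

8/3.5 = 2.286 sts per in.
XS: 43 / 2.286 = 18.812 → 18.81 in.
M: 51 / 2.286 = 22.312 → 22.31 in.
L: 59 / 2.286 = 25.812 → 25.81 in.

XS 18.81 inches; M 22.31 inches; L 25.81 inches.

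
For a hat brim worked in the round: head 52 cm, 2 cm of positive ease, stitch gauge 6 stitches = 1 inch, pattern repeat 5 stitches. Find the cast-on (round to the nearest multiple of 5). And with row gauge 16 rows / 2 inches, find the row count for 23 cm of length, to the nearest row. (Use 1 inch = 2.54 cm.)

Cast on 130 stitches; work 72 rows.

Finished = 52 + 2 = 54 cm.
54 cm × 1/2.54 = 21.26 inches.
6/1 = 6 sts per in; 21.26 × 6 = 127.56 sts.
Nearest multiple of 5 → 130.
23 cm = 9.06 inches; × 8 = 72.44 → 72 rows.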